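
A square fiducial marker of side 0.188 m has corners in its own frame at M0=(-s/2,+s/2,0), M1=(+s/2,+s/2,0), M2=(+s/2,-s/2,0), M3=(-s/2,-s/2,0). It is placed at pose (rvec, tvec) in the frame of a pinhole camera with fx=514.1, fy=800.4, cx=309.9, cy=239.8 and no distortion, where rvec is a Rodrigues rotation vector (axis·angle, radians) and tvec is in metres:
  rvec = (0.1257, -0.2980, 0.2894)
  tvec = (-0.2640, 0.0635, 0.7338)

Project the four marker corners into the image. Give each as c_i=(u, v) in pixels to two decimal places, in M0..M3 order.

Intrinsics K: fx=514.1, fy=800.4, cx=309.9, cy=239.8
Marker side s = 0.188 m; corners in marker frame (Z=0):
  M0 = (-0.0940, +0.0940, 0)
  M1 = (+0.0940, +0.0940, 0)
  M2 = (+0.0940, -0.0940, 0)
  M3 = (-0.0940, -0.0940, 0)
rvec = (0.1257, -0.2980, 0.2894), |rvec| = θ = 0.43400 rad = 24.866°
Rodrigues: sinθ=0.42050, 1−cosθ=0.09271; R = I + sinθ·[k]× + (1−cosθ)·[k]×²:
    [+0.91507 -0.29884 -0.27083]
    [+0.26196 +0.95100 -0.16424]
    [+0.30664 +0.07934 +0.94851]
t = (-0.2640, 0.0635, 0.7338) m
M0: Pc = R·M0+t = (-0.37811, +0.12827, +0.71243); u = 514.1·(-0.37811)/0.71243 + 309.9 = 37.0540, v = 800.4·(+0.12827)/0.71243 + 239.8 = 383.9072
M1: Pc = R·M1+t = (-0.20607, +0.17752, +0.77008); u = 514.1·(-0.20607)/0.77008 + 309.9 = 172.3266, v = 800.4·(+0.17752)/0.77008 + 239.8 = 424.3073
M2: Pc = R·M2+t = (-0.14989, -0.00127, +0.75517); u = 514.1·(-0.14989)/0.75517 + 309.9 = 207.8562, v = 800.4·(-0.00127)/0.75517 + 239.8 = 238.4545
M3: Pc = R·M3+t = (-0.32193, -0.05052, +0.69752); u = 514.1·(-0.32193)/0.69752 + 309.9 = 72.6272, v = 800.4·(-0.05052)/0.69752 + 239.8 = 181.8301

c0=(37.05, 383.91) c1=(172.33, 424.31) c2=(207.86, 238.45) c3=(72.63, 181.83)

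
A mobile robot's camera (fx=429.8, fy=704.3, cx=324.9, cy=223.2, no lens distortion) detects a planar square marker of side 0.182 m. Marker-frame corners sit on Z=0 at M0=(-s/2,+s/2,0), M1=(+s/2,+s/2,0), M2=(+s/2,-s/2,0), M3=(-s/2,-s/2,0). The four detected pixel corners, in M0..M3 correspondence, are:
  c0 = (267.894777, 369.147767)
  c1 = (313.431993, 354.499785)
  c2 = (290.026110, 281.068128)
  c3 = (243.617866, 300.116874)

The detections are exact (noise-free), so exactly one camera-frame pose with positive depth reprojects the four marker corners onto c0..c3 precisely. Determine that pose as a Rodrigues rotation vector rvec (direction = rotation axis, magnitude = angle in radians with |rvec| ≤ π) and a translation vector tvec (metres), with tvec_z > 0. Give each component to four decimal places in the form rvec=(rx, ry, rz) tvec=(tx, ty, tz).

Intrinsics K: fx=429.8, fy=704.3, cx=324.9, cy=223.2
Marker side s = 0.182 m; corners in marker frame (Z=0):
  M0 = (-0.0910, +0.0910, 0)
  M1 = (+0.0910, +0.0910, 0)
  M2 = (+0.0910, -0.0910, 0)
  M3 = (-0.0910, -0.0910, 0)
Detected image corners:
  c0 = (267.894777, 369.147767) px
  c1 = (313.431993, 354.499785) px
  c2 = (290.026110, 281.068128) px
  c3 = (243.617866, 300.116874) px
Planar DLT: solve 8×8 A·h = b for H (H[2,2]=1):
  H  [+174.37383 +200.61399 +278.42678]
  H  [-183.77913 +472.47265 +327.23187]
  H  [-0.28044 +0.24954 +1.00000]
B = K⁻¹H; ‖b₁‖=0.699859, ‖b₂‖=0.699859; λ = 2/(‖b₁‖+‖b₂‖) = 1.428858, sign → tz>0 ⇒ λ=+1.428858
r₁ = λ·B[:,0] = (+0.88261,-0.24586,-0.40070); r₂ = λ·B[:,1] = (+0.39741,+0.84554,+0.35655)
r₃ = r₁×r₂ = (+0.25115,-0.47394,+0.84398); SVD([r₁ r₂ r₃]) → R = UVᵀ:
  R  [+0.88261 +0.39741 +0.25115]
  R  [-0.24586 +0.84554 -0.47394]
  R  [-0.40070 +0.35655 +0.84398]
t = (-0.15450, +0.21106, +1.42886) m
tr R = 2.572130; θ = arccos((tr R − 1)/2) = 0.666379 rad = 38.181°
axis k = ((R−Rᵀ)₃₂, (R−Rᵀ)₁₃, (R−Rᵀ)₂₁) / (2 sinθ) = (+0.671758, +0.527265, -0.520320)
rvec = θ·k = (+0.447646, +0.351358, -0.346730)

rvec=(0.4476, 0.3514, -0.3467) tvec=(-0.1545, 0.2111, 1.4289)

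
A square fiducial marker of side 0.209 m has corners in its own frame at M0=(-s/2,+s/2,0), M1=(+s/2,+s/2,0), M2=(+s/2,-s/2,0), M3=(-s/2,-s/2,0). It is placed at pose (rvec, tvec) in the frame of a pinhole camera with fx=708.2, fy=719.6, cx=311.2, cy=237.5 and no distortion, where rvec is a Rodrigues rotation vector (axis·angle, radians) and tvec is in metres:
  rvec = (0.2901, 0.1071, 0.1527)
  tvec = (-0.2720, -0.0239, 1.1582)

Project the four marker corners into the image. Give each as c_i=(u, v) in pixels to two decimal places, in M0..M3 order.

c0=(81.29, 272.23) c1=(201.18, 293.78) c2=(212.93, 169.60) c3=(86.42, 148.78)

Intrinsics K: fx=708.2, fy=719.6, cx=311.2, cy=237.5
Marker side s = 0.209 m; corners in marker frame (Z=0):
  M0 = (-0.1045, +0.1045, 0)
  M1 = (+0.1045, +0.1045, 0)
  M2 = (+0.1045, -0.1045, 0)
  M3 = (-0.1045, -0.1045, 0)
rvec = (0.2901, 0.1071, 0.1527), |rvec| = θ = 0.34489 rad = 19.760°
Rodrigues: sinθ=0.33809, 1−cosθ=0.05889; R = I + sinθ·[k]× + (1−cosθ)·[k]×²:
    [+0.98278 -0.13431 +0.12692]
    [+0.16507 +0.94679 -0.27629]
    [-0.08306 +0.29248 +0.95266]
t = (-0.2720, -0.0239, 1.1582) m
M0: Pc = R·M0+t = (-0.38874, +0.05779, +1.19744); u = 708.2·(-0.38874)/1.19744 + 311.2 = 81.2914, v = 719.6·(+0.05779)/1.19744 + 237.5 = 272.2286
M1: Pc = R·M1+t = (-0.18334, +0.09229, +1.18008); u = 708.2·(-0.18334)/1.18008 + 311.2 = 201.1758, v = 719.6·(+0.09229)/1.18008 + 237.5 = 293.7772
M2: Pc = R·M2+t = (-0.15526, -0.10559, +1.11896); u = 708.2·(-0.15526)/1.11896 + 311.2 = 212.9314, v = 719.6·(-0.10559)/1.11896 + 237.5 = 169.5953
M3: Pc = R·M3+t = (-0.36066, -0.14009, +1.13632); u = 708.2·(-0.36066)/1.13632 + 311.2 = 86.4183, v = 719.6·(-0.14009)/1.13632 + 237.5 = 148.7846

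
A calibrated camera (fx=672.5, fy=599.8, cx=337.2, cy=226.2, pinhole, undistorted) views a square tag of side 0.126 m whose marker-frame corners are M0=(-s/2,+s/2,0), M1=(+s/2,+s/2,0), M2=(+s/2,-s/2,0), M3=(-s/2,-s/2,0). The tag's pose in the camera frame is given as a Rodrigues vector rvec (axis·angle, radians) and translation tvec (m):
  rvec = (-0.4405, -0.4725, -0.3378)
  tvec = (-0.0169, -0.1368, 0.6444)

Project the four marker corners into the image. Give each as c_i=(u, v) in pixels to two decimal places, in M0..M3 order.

c0=(287.21, 155.39) c1=(400.45, 138.12) c2=(347.06, 50.82) c3=(235.83, 58.23)

Intrinsics K: fx=672.5, fy=599.8, cx=337.2, cy=226.2
Marker side s = 0.126 m; corners in marker frame (Z=0):
  M0 = (-0.0630, +0.0630, 0)
  M1 = (+0.0630, +0.0630, 0)
  M2 = (+0.0630, -0.0630, 0)
  M3 = (-0.0630, -0.0630, 0)
rvec = (-0.4405, -0.4725, -0.3378), |rvec| = θ = 0.72898 rad = 41.767°
Rodrigues: sinθ=0.66611, 1−cosθ=0.25414; R = I + sinθ·[k]× + (1−cosθ)·[k]×²:
    [+0.83866 +0.40821 -0.36059]
    [-0.20913 +0.85263 +0.47884]
    [+0.50291 -0.32618 +0.80043]
t = (-0.0169, -0.1368, 0.6444) m
M0: Pc = R·M0+t = (-0.04402, -0.06991, +0.59217); u = 672.5·(-0.04402)/0.59217 + 337.2 = 287.2102, v = 599.8·(-0.06991)/0.59217 + 226.2 = 155.3895
M1: Pc = R·M1+t = (+0.06165, -0.09626, +0.65553); u = 672.5·(+0.06165)/0.65553 + 337.2 = 400.4480, v = 599.8·(-0.09626)/0.65553 + 226.2 = 138.1247
M2: Pc = R·M2+t = (+0.01022, -0.20369, +0.69663); u = 672.5·(+0.01022)/0.69663 + 337.2 = 347.0643, v = 599.8·(-0.20369)/0.69663 + 226.2 = 50.8226
M3: Pc = R·M3+t = (-0.09545, -0.17734, +0.63327); u = 672.5·(-0.09545)/0.63327 + 337.2 = 235.8338, v = 599.8·(-0.17734)/0.63327 + 226.2 = 58.2311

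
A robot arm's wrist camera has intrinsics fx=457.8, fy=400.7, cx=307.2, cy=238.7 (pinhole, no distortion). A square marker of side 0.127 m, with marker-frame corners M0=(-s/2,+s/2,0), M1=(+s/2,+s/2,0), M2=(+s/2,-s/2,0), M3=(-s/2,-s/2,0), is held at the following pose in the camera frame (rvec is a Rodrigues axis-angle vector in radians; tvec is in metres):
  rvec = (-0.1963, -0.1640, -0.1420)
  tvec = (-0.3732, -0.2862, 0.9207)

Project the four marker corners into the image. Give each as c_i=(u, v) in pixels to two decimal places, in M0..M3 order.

Intrinsics K: fx=457.8, fy=400.7, cx=307.2, cy=238.7
Marker side s = 0.127 m; corners in marker frame (Z=0):
  M0 = (-0.0635, +0.0635, 0)
  M1 = (+0.0635, +0.0635, 0)
  M2 = (+0.0635, -0.0635, 0)
  M3 = (-0.0635, -0.0635, 0)
rvec = (-0.1963, -0.1640, -0.1420), |rvec| = θ = 0.29256 rad = 16.763°
Rodrigues: sinθ=0.28841, 1−cosθ=0.04249; R = I + sinθ·[k]× + (1−cosθ)·[k]×²:
    [+0.97664 +0.15597 -0.14783]
    [-0.12400 +0.97086 +0.20507]
    [+0.17551 -0.18195 +0.96752]
t = (-0.3732, -0.2862, 0.9207) m
M0: Pc = R·M0+t = (-0.42531, -0.21668, +0.89800); u = 457.8·(-0.42531)/0.89800 + 307.2 = 90.3761, v = 400.7·(-0.21668)/0.89800 + 238.7 = 142.0162
M1: Pc = R·M1+t = (-0.30128, -0.23242, +0.92029); u = 457.8·(-0.30128)/0.92029 + 307.2 = 157.3280, v = 400.7·(-0.23242)/0.92029 + 238.7 = 137.5011
M2: Pc = R·M2+t = (-0.32109, -0.35572, +0.94340); u = 457.8·(-0.32109)/0.94340 + 307.2 = 151.3870, v = 400.7·(-0.35572)/0.94340 + 238.7 = 87.6096
M3: Pc = R·M3+t = (-0.44512, -0.33998, +0.92111); u = 457.8·(-0.44512)/0.92111 + 307.2 = 85.9710, v = 400.7·(-0.33998)/0.92111 + 238.7 = 90.8042

c0=(90.38, 142.02) c1=(157.33, 137.50) c2=(151.39, 87.61) c3=(85.97, 90.80)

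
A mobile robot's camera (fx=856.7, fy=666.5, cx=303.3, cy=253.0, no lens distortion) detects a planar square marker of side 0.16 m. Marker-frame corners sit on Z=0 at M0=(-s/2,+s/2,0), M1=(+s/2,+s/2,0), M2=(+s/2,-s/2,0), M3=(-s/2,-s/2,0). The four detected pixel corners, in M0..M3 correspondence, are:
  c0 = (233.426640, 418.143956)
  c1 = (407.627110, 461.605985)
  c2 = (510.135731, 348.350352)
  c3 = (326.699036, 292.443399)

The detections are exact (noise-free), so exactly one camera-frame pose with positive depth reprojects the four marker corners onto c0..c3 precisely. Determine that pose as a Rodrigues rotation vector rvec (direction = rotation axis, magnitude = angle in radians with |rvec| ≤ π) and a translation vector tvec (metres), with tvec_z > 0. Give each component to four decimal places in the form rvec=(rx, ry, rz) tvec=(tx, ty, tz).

rvec=(0.4412, -0.2016, 0.4349) tvec=(0.0521, 0.1305, 0.6657)

Intrinsics K: fx=856.7, fy=666.5, cx=303.3, cy=253.0
Marker side s = 0.16 m; corners in marker frame (Z=0):
  M0 = (-0.0800, +0.0800, 0)
  M1 = (+0.0800, +0.0800, 0)
  M2 = (+0.0800, -0.0800, 0)
  M3 = (-0.0800, -0.0800, 0)
Detected image corners:
  c0 = (233.426640, 418.143956) px
  c1 = (407.627110, 461.605985) px
  c2 = (510.135731, 348.350352) px
  c3 = (326.699036, 292.443399) px
Planar DLT: solve 8×8 A·h = b for H (H[2,2]=1):
  H  [+1271.86280 -408.37579 +370.31665]
  H  [+468.81970 +955.74010 +383.61655]
  H  [+0.42094 +0.55325 +1.00000]
B = K⁻¹H; ‖b₁‖=1.502161, ‖b₂‖=1.502161; λ = 2/(‖b₁‖+‖b₂‖) = 0.665707, sign → tz>0 ⇒ λ=+0.665707
r₁ = λ·B[:,0] = (+0.88911,+0.36189,+0.28022); r₂ = λ·B[:,1] = (-0.44772,+0.81480,+0.36831)
r₃ = r₁×r₂ = (-0.09504,-0.45292,+0.88647); SVD([r₁ r₂ r₃]) → R = UVᵀ:
  R  [+0.88911 -0.44772 -0.09504]
  R  [+0.36189 +0.81480 -0.45292]
  R  [+0.28022 +0.36831 +0.88647]
t = (+0.05208, +0.13046, +0.66571) m
tr R = 2.590373; θ = arccos((tr R − 1)/2) = 0.651481 rad = 37.327°
axis k = ((R−Rᵀ)₃₂, (R−Rᵀ)₁₃, (R−Rᵀ)₂₁) / (2 sinθ) = (+0.677174, -0.309431, +0.667599)
rvec = θ·k = (+0.441166, -0.201588, +0.434928)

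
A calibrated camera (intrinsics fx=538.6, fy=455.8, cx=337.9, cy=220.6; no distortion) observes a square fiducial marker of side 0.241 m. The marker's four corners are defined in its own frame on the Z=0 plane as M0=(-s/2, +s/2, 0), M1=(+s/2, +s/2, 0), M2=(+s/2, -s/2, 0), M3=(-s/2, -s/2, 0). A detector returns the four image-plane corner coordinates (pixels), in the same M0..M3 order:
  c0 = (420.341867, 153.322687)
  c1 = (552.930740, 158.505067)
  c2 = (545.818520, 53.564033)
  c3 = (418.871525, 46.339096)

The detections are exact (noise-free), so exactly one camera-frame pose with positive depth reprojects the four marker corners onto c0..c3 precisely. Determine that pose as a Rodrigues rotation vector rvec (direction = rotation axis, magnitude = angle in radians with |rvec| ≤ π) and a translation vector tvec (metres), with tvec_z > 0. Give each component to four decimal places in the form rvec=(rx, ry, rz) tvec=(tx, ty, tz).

Intrinsics K: fx=538.6, fy=455.8, cx=337.9, cy=220.6
Marker side s = 0.241 m; corners in marker frame (Z=0):
  M0 = (-0.1205, +0.1205, 0)
  M1 = (+0.1205, +0.1205, 0)
  M2 = (+0.1205, -0.1205, 0)
  M3 = (-0.1205, -0.1205, 0)
Detected image corners:
  c0 = (420.341867, 153.322687) px
  c1 = (552.930740, 158.505067) px
  c2 = (545.818520, 53.564033) px
  c3 = (418.871525, 46.339096) px
Planar DLT: solve 8×8 A·h = b for H (H[2,2]=1):
  H  [+582.15137 -70.92206 +485.15256]
  H  [+35.17322 +420.75333 +101.79575]
  H  [+0.09072 -0.18340 +1.00000]
B = K⁻¹H; ‖b₁‖=1.028493, ‖b₂‖=1.028493; λ = 2/(‖b₁‖+‖b₂‖) = 0.972296, sign → tz>0 ⇒ λ=+0.972296
r₁ = λ·B[:,0] = (+0.99558,+0.03234,+0.08821); r₂ = λ·B[:,1] = (-0.01616,+0.98384,-0.17832)
r₃ = r₁×r₂ = (-0.09255,+0.17611,+0.98001); SVD([r₁ r₂ r₃]) → R = UVᵀ:
  R  [+0.99558 -0.01616 -0.09255]
  R  [+0.03234 +0.98384 +0.17611]
  R  [+0.08821 -0.17832 +0.98001]
t = (+0.26582, -0.25343, +0.97230) m
tr R = 2.959428; θ = arccos((tr R − 1)/2) = 0.201768 rad = 11.560°
axis k = ((R−Rᵀ)₃₂, (R−Rᵀ)₁₃, (R−Rᵀ)₂₁) / (2 sinθ) = (-0.884289, -0.450989, +0.120999)
rvec = θ·k = (-0.178421, -0.090995, +0.024414)

rvec=(-0.1784, -0.0910, 0.0244) tvec=(0.2658, -0.2534, 0.9723)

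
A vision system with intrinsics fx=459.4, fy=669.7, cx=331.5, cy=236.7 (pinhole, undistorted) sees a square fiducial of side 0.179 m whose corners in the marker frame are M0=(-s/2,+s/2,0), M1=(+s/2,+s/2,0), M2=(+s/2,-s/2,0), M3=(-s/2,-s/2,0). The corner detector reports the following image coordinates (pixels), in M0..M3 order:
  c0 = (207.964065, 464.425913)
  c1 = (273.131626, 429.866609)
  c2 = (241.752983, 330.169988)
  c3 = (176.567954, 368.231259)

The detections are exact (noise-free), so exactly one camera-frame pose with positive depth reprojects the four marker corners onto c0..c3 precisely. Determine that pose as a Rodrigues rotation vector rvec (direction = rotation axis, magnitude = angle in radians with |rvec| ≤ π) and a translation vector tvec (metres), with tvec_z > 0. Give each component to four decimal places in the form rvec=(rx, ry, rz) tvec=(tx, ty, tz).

rvec=(0.1272, 0.1652, -0.3988) tvec=(-0.2544, 0.2643, 1.0921)

Intrinsics K: fx=459.4, fy=669.7, cx=331.5, cy=236.7
Marker side s = 0.179 m; corners in marker frame (Z=0):
  M0 = (-0.0895, +0.0895, 0)
  M1 = (+0.0895, +0.0895, 0)
  M2 = (+0.0895, -0.0895, 0)
  M3 = (-0.0895, -0.0895, 0)
Detected image corners:
  c0 = (207.964065, 464.425913) px
  c1 = (273.131626, 429.866609) px
  c2 = (241.752983, 330.169988) px
  c3 = (176.567954, 368.231259) px
Planar DLT: solve 8×8 A·h = b for H (H[2,2]=1):
  H  [+326.10932 +193.98757 +224.47763]
  H  [-270.07543 +580.03931 +398.81139]
  H  [-0.16901 +0.08289 +1.00000]
B = K⁻¹H; ‖b₁‖=0.915702, ‖b₂‖=0.915702; λ = 2/(‖b₁‖+‖b₂‖) = 1.092059, sign → tz>0 ⇒ λ=+1.092059
r₁ = λ·B[:,0] = (+0.90840,-0.37517,-0.18457); r₂ = λ·B[:,1] = (+0.39582,+0.91386,+0.09052)
r₃ = r₁×r₂ = (+0.13471,-0.15529,+0.97864); SVD([r₁ r₂ r₃]) → R = UVᵀ:
  R  [+0.90840 +0.39582 +0.13471]
  R  [-0.37517 +0.91386 -0.15529]
  R  [-0.18457 +0.09052 +0.97864]
t = (-0.25441, +0.26435, +1.09206) m
tr R = 2.800894; θ = arccos((tr R − 1)/2) = 0.450000 rad = 25.783°
axis k = ((R−Rᵀ)₃₂, (R−Rᵀ)₁₃, (R−Rᵀ)₂₁) / (2 sinθ) = (+0.282561, +0.367026, -0.886257)
rvec = θ·k = (+0.127152, +0.165162, -0.398816)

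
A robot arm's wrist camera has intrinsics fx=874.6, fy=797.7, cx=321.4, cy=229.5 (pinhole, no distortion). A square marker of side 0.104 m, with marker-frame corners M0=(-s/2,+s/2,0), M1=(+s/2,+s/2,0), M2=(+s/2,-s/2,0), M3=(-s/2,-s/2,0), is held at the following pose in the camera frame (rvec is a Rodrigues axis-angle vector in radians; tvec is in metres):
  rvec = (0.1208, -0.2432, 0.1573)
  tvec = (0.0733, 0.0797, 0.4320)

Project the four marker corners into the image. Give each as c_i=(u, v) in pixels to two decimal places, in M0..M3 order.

c0=(351.62, 461.51) c1=(543.55, 474.02) c2=(583.82, 294.81) c3=(389.59, 270.80)

Intrinsics K: fx=874.6, fy=797.7, cx=321.4, cy=229.5
Marker side s = 0.104 m; corners in marker frame (Z=0):
  M0 = (-0.0520, +0.0520, 0)
  M1 = (+0.0520, +0.0520, 0)
  M2 = (+0.0520, -0.0520, 0)
  M3 = (-0.0520, -0.0520, 0)
rvec = (0.1208, -0.2432, 0.1573), |rvec| = θ = 0.31382 rad = 17.980°
Rodrigues: sinθ=0.30869, 1−cosθ=0.04884; R = I + sinθ·[k]× + (1−cosθ)·[k]×²:
    [+0.95840 -0.16930 -0.22980]
    [+0.14016 +0.98049 -0.13780]
    [+0.24865 +0.09986 +0.96343]
t = (0.0733, 0.0797, 0.4320) m
M0: Pc = R·M0+t = (+0.01466, +0.12340, +0.42426); u = 874.6·(+0.01466)/0.42426 + 321.4 = 351.6203, v = 797.7·(+0.12340)/0.42426 + 229.5 = 461.5119
M1: Pc = R·M1+t = (+0.11433, +0.13797, +0.45012); u = 874.6·(+0.11433)/0.45012 + 321.4 = 543.5524, v = 797.7·(+0.13797)/0.45012 + 229.5 = 474.0155
M2: Pc = R·M2+t = (+0.13194, +0.03600, +0.43974); u = 874.6·(+0.13194)/0.43974 + 321.4 = 583.8180, v = 797.7·(+0.03600)/0.43974 + 229.5 = 294.8104
M3: Pc = R·M3+t = (+0.03227, +0.02143, +0.41388); u = 874.6·(+0.03227)/0.41388 + 321.4 = 389.5859, v = 797.7·(+0.02143)/0.41388 + 229.5 = 270.7960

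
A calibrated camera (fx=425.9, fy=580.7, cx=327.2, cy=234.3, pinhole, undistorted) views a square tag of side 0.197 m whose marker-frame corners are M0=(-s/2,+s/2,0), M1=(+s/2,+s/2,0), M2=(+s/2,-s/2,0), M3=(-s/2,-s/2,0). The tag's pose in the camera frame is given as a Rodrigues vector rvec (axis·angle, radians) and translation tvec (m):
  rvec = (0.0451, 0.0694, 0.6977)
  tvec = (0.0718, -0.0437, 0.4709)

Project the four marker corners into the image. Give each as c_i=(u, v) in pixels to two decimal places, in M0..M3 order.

c0=(268.42, 196.17) c1=(402.93, 351.13) c2=(521.87, 163.89) c3=(381.28, 8.55)

Intrinsics K: fx=425.9, fy=580.7, cx=327.2, cy=234.3
Marker side s = 0.197 m; corners in marker frame (Z=0):
  M0 = (-0.0985, +0.0985, 0)
  M1 = (+0.0985, +0.0985, 0)
  M2 = (+0.0985, -0.0985, 0)
  M3 = (-0.0985, -0.0985, 0)
rvec = (0.0451, 0.0694, 0.6977), |rvec| = θ = 0.70259 rad = 40.256°
Rodrigues: sinθ=0.64620, 1−cosθ=0.23683; R = I + sinθ·[k]× + (1−cosθ)·[k]×²:
    [+0.76415 -0.64020 +0.07893]
    [+0.64320 +0.76548 -0.01825]
    [-0.04873 +0.06471 +0.99671]
t = (0.0718, -0.0437, 0.4709) m
M0: Pc = R·M0+t = (-0.06653, -0.03166, +0.48207); u = 425.9·(-0.06653)/0.48207 + 327.2 = 268.4245, v = 580.7·(-0.03166)/0.48207 + 234.3 = 196.1683
M1: Pc = R·M1+t = (+0.08401, +0.09506, +0.47247); u = 425.9·(+0.08401)/0.47247 + 327.2 = 402.9278, v = 580.7·(+0.09506)/0.47247 + 234.3 = 351.1286
M2: Pc = R·M2+t = (+0.21013, -0.05574, +0.45973); u = 425.9·(+0.21013)/0.45973 + 327.2 = 521.8669, v = 580.7·(-0.05574)/0.45973 + 234.3 = 163.8865
M3: Pc = R·M3+t = (+0.05959, -0.18246, +0.46933); u = 425.9·(+0.05959)/0.46933 + 327.2 = 381.2772, v = 580.7·(-0.18246)/0.46933 + 234.3 = 8.5473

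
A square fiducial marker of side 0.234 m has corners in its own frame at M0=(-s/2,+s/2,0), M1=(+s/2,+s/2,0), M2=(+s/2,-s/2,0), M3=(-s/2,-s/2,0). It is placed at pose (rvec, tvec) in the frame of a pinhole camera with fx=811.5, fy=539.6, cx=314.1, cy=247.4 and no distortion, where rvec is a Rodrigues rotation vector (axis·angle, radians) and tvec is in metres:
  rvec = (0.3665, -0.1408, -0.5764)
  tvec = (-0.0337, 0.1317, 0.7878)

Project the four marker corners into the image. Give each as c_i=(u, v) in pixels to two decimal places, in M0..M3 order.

Intrinsics K: fx=811.5, fy=539.6, cx=314.1, cy=247.4
Marker side s = 0.234 m; corners in marker frame (Z=0):
  M0 = (-0.1170, +0.1170, 0)
  M1 = (+0.1170, +0.1170, 0)
  M2 = (+0.1170, -0.1170, 0)
  M3 = (-0.1170, -0.1170, 0)
rvec = (0.3665, -0.1408, -0.5764), |rvec| = θ = 0.69741 rad = 39.959°
Rodrigues: sinθ=0.64224, 1−cosθ=0.23349; R = I + sinθ·[k]× + (1−cosθ)·[k]×²:
    [+0.83099 +0.50603 -0.23107]
    [-0.55557 +0.77602 -0.29854]
    [+0.02825 +0.37646 +0.92600]
t = (-0.0337, 0.1317, 0.7878) m
M0: Pc = R·M0+t = (-0.07172, +0.28750, +0.82854); u = 811.5·(-0.07172)/0.82854 + 314.1 = 243.8544, v = 539.6·(+0.28750)/0.82854 + 247.4 = 434.6364
M1: Pc = R·M1+t = (+0.12273, +0.15749, +0.83515); u = 811.5·(+0.12273)/0.83515 + 314.1 = 433.3550, v = 539.6·(+0.15749)/0.83515 + 247.4 = 349.1579
M2: Pc = R·M2+t = (+0.00432, -0.02410, +0.74706); u = 811.5·(+0.00432)/0.74706 + 314.1 = 318.7935, v = 539.6·(-0.02410)/0.74706 + 247.4 = 229.9951
M3: Pc = R·M3+t = (-0.19013, +0.10591, +0.74045); u = 811.5·(-0.19013)/0.74045 + 314.1 = 105.7249, v = 539.6·(+0.10591)/0.74045 + 247.4 = 324.5794

c0=(243.85, 434.64) c1=(433.36, 349.16) c2=(318.79, 230.00) c3=(105.72, 324.58)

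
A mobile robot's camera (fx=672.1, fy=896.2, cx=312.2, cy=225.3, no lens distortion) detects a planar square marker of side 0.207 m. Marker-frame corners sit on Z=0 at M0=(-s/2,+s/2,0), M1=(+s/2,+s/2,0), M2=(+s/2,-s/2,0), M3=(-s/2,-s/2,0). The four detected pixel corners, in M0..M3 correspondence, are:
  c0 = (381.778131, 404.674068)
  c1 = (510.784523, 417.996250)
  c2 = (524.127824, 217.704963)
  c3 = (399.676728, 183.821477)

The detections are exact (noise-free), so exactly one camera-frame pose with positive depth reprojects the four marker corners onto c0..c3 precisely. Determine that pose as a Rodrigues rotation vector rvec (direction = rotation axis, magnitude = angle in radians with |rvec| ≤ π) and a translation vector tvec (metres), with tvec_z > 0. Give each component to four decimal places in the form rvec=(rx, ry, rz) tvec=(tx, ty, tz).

rvec=(-0.0721, -0.4482, 0.1404) tvec=(0.1901, 0.0787, 0.8803)

Intrinsics K: fx=672.1, fy=896.2, cx=312.2, cy=225.3
Marker side s = 0.207 m; corners in marker frame (Z=0):
  M0 = (-0.1035, +0.1035, 0)
  M1 = (+0.1035, +0.1035, 0)
  M2 = (+0.1035, -0.1035, 0)
  M3 = (-0.1035, -0.1035, 0)
Detected image corners:
  c0 = (381.778131, 404.674068) px
  c1 = (510.784523, 417.996250) px
  c2 = (524.127824, 217.704963) px
  c3 = (399.676728, 183.821477) px
Planar DLT: solve 8×8 A·h = b for H (H[2,2]=1):
  H  [+832.08726 -126.64622 +457.36126]
  H  [+262.88535 +979.89731 +305.39946]
  H  [+0.48449 -0.11393 +1.00000]
B = K⁻¹H; ‖b₁‖=1.135914, ‖b₂‖=1.135914; λ = 2/(‖b₁‖+‖b₂‖) = 0.880348, sign → tz>0 ⇒ λ=+0.880348
r₁ = λ·B[:,0] = (+0.89178,+0.15101,+0.42652); r₂ = λ·B[:,1] = (-0.11930,+0.98778,-0.10030)
r₃ = r₁×r₂ = (-0.43645,+0.03856,+0.89890); SVD([r₁ r₂ r₃]) → R = UVᵀ:
  R  [+0.89178 -0.11930 -0.43645]
  R  [+0.15101 +0.98778 +0.03856]
  R  [+0.42652 -0.10030 +0.89890]
t = (+0.19014, +0.07868, +0.88035) m
tr R = 2.778466; θ = arccos((tr R − 1)/2) = 0.475131 rad = 27.223°
axis k = ((R−Rᵀ)₃₂, (R−Rᵀ)₁₃, (R−Rᵀ)₂₁) / (2 sinθ) = (-0.151774, -0.943226, +0.295449)
rvec = θ·k = (-0.072112, -0.448155, +0.140377)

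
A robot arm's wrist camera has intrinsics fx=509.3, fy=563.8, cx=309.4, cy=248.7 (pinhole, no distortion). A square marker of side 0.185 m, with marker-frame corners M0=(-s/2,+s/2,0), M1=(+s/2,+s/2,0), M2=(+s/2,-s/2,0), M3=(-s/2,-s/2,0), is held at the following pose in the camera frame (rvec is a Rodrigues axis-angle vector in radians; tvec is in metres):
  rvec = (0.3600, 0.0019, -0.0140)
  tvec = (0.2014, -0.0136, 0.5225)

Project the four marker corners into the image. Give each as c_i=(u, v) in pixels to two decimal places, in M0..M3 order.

c0=(410.44, 324.01) c1=(580.44, 321.60) c2=(613.82, 131.92) c3=(421.18, 134.95)

Intrinsics K: fx=509.3, fy=563.8, cx=309.4, cy=248.7
Marker side s = 0.185 m; corners in marker frame (Z=0):
  M0 = (-0.0925, +0.0925, 0)
  M1 = (+0.0925, +0.0925, 0)
  M2 = (+0.0925, -0.0925, 0)
  M3 = (-0.0925, -0.0925, 0)
rvec = (0.3600, 0.0019, -0.0140), |rvec| = θ = 0.36028 rad = 20.642°
Rodrigues: sinθ=0.35253, 1−cosθ=0.06420; R = I + sinθ·[k]× + (1−cosθ)·[k]×²:
    [+0.99990 +0.01404 -0.00063]
    [-0.01336 +0.93580 -0.35228]
    [-0.00435 +0.35225 +0.93590]
t = (0.2014, -0.0136, 0.5225) m
M0: Pc = R·M0+t = (+0.11021, +0.07420, +0.55549); u = 509.3·(+0.11021)/0.55549 + 309.4 = 410.4444, v = 563.8·(+0.07420)/0.55549 + 248.7 = 324.0080
M1: Pc = R·M1+t = (+0.29519, +0.07173, +0.55468); u = 509.3·(+0.29519)/0.55468 + 309.4 = 580.4388, v = 563.8·(+0.07173)/0.55468 + 248.7 = 321.6050
M2: Pc = R·M2+t = (+0.29259, -0.10140, +0.48951); u = 509.3·(+0.29259)/0.48951 + 309.4 = 613.8187, v = 563.8·(-0.10140)/0.48951 + 248.7 = 131.9151
M3: Pc = R·M3+t = (+0.10761, -0.09893, +0.49032); u = 509.3·(+0.10761)/0.49032 + 309.4 = 421.1763, v = 563.8·(-0.09893)/0.49032 + 248.7 = 134.9490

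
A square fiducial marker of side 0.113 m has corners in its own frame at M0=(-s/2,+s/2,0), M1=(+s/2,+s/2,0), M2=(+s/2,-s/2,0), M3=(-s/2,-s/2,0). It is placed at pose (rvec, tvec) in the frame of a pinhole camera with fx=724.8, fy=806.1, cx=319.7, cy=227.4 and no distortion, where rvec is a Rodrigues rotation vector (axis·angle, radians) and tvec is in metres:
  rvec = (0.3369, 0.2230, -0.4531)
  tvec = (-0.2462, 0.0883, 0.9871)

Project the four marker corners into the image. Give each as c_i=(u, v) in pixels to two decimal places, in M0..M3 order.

Intrinsics K: fx=724.8, fy=806.1, cx=319.7, cy=227.4
Marker side s = 0.113 m; corners in marker frame (Z=0):
  M0 = (-0.0565, +0.0565, 0)
  M1 = (+0.0565, +0.0565, 0)
  M2 = (+0.0565, -0.0565, 0)
  M3 = (-0.0565, -0.0565, 0)
rvec = (0.3369, 0.2230, -0.4531), |rvec| = θ = 0.60707 rad = 34.782°
Rodrigues: sinθ=0.57046, 1−cosθ=0.17868; R = I + sinθ·[k]× + (1−cosθ)·[k]×²:
    [+0.87635 +0.46220 +0.13554]
    [-0.38935 +0.84543 -0.36557]
    [-0.28356 +0.26760 +0.92086]
t = (-0.2462, 0.0883, 0.9871) m
M0: Pc = R·M0+t = (-0.26960, +0.15807, +1.01824); u = 724.8·(-0.26960)/1.01824 + 319.7 = 127.7947, v = 806.1·(+0.15807)/1.01824 + 227.4 = 352.5341
M1: Pc = R·M1+t = (-0.17057, +0.11407, +0.98620); u = 724.8·(-0.17057)/0.98620 + 319.7 = 194.3395, v = 806.1·(+0.11407)/0.98620 + 227.4 = 320.6376
M2: Pc = R·M2+t = (-0.22280, +0.01853, +0.95596); u = 724.8·(-0.22280)/0.95596 + 319.7 = 150.7747, v = 806.1·(+0.01853)/0.95596 + 227.4 = 243.0289
M3: Pc = R·M3+t = (-0.32183, +0.06253, +0.98800); u = 724.8·(-0.32183)/0.98800 + 319.7 = 83.6061, v = 806.1·(+0.06253)/0.98800 + 227.4 = 278.4187

c0=(127.79, 352.53) c1=(194.34, 320.64) c2=(150.77, 243.03) c3=(83.61, 278.42)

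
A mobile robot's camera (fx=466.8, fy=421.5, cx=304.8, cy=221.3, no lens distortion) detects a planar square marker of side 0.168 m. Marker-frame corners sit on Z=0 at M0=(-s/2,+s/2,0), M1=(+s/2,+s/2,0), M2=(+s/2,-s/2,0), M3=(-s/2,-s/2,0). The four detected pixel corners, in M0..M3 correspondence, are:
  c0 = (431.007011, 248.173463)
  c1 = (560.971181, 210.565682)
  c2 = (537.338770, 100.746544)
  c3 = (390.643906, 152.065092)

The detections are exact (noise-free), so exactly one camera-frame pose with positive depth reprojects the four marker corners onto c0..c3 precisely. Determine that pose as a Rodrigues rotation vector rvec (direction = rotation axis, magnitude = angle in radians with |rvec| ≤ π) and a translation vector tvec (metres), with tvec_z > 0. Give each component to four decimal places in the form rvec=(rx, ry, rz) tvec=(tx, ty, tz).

Intrinsics K: fx=466.8, fy=421.5, cx=304.8, cy=221.3
Marker side s = 0.168 m; corners in marker frame (Z=0):
  M0 = (-0.0840, +0.0840, 0)
  M1 = (+0.0840, +0.0840, 0)
  M2 = (+0.0840, -0.0840, 0)
  M3 = (-0.0840, -0.0840, 0)
Detected image corners:
  c0 = (431.007011, 248.173463) px
  c1 = (560.971181, 210.565682) px
  c2 = (537.338770, 100.746544) px
  c3 = (390.643906, 152.065092) px
Planar DLT: solve 8×8 A·h = b for H (H[2,2]=1):
  H  [+609.72600 +586.48301 +478.54926]
  H  [-339.75905 +757.46709 +182.25706]
  H  [-0.43799 +0.82124 +1.00000]
B = K⁻¹H; ‖b₁‖=1.748926, ‖b₂‖=1.748926; λ = 2/(‖b₁‖+‖b₂‖) = 0.571780, sign → tz>0 ⇒ λ=+0.571780
r₁ = λ·B[:,0] = (+0.91037,-0.32941,-0.25043); r₂ = λ·B[:,1] = (+0.41177,+0.78099,+0.46957)
r₃ = r₁×r₂ = (+0.04090,-0.53060,+0.84663); SVD([r₁ r₂ r₃]) → R = UVᵀ:
  R  [+0.91037 +0.41177 +0.04090]
  R  [-0.32941 +0.78099 -0.53060]
  R  [-0.25043 +0.46957 +0.84663]
t = (+0.21282, -0.05296, +0.57178) m
tr R = 2.537996; θ = arccos((tr R − 1)/2) = 0.693524 rad = 39.736°
axis k = ((R−Rᵀ)₃₂, (R−Rᵀ)₁₃, (R−Rᵀ)₂₁) / (2 sinθ) = (+0.782299, +0.227872, -0.579726)
rvec = θ·k = (+0.542543, +0.158035, -0.402054)

rvec=(0.5425, 0.1580, -0.4021) tvec=(0.2128, -0.0530, 0.5718)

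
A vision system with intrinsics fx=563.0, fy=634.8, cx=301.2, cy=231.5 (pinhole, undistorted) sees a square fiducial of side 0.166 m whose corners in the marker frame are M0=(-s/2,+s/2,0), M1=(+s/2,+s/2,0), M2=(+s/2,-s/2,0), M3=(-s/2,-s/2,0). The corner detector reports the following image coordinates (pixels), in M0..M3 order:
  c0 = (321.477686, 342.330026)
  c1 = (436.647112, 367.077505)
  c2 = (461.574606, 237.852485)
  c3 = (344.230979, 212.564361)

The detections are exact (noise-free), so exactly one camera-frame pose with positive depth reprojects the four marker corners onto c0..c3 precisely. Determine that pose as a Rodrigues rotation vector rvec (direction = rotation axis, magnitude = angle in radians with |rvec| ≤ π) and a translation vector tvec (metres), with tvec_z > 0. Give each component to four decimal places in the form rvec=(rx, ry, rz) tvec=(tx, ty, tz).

Intrinsics K: fx=563.0, fy=634.8, cx=301.2, cy=231.5
Marker side s = 0.166 m; corners in marker frame (Z=0):
  M0 = (-0.0830, +0.0830, 0)
  M1 = (+0.0830, +0.0830, 0)
  M2 = (+0.0830, -0.0830, 0)
  M3 = (-0.0830, -0.0830, 0)
Detected image corners:
  c0 = (321.477686, 342.330026) px
  c1 = (436.647112, 367.077505) px
  c2 = (461.574606, 237.852485) px
  c3 = (344.230979, 212.564361) px
Planar DLT: solve 8×8 A·h = b for H (H[2,2]=1):
  H  [+701.55202 -99.30897 +390.88618]
  H  [+151.63847 +812.95239 +290.56851]
  H  [+0.00326 +0.11333 +1.00000]
B = K⁻¹H; ‖b₁‖=1.266856, ‖b₂‖=1.266856; λ = 2/(‖b₁‖+‖b₂‖) = 0.789356, sign → tz>0 ⇒ λ=+0.789356
r₁ = λ·B[:,0] = (+0.98224,+0.18762,+0.00257); r₂ = λ·B[:,1] = (-0.18710,+0.97826,+0.08946)
r₃ = r₁×r₂ = (+0.01427,-0.08835,+0.99599); SVD([r₁ r₂ r₃]) → R = UVᵀ:
  R  [+0.98224 -0.18710 +0.01427]
  R  [+0.18762 +0.97826 -0.08835]
  R  [+0.00257 +0.08946 +0.99599]
t = (+0.12574, +0.07345, +0.78936) m
tr R = 2.956486; θ = arccos((tr R − 1)/2) = 0.208981 rad = 11.974°
axis k = ((R−Rᵀ)₃₂, (R−Rᵀ)₁₃, (R−Rᵀ)₂₁) / (2 sinθ) = (+0.428524, +0.028196, +0.903091)
rvec = θ·k = (+0.089553, +0.005892, +0.188729)

rvec=(0.0896, 0.0059, 0.1887) tvec=(0.1257, 0.0735, 0.7894)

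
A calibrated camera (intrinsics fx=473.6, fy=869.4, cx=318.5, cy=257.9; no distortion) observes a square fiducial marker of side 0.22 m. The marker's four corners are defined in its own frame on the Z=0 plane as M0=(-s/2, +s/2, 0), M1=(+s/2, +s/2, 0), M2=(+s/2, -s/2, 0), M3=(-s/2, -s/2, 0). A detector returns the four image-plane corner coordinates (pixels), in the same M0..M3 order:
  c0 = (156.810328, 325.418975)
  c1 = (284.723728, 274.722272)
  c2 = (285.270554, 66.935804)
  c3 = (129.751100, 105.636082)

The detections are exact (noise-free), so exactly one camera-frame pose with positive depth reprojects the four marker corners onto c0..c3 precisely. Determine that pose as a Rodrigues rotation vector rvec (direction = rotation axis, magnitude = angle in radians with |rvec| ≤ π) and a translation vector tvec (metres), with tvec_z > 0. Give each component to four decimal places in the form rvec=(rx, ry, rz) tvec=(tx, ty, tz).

rvec=(0.6768, -0.3843, -0.0835) tvec=(-0.1568, -0.0475, 0.7397)

Intrinsics K: fx=473.6, fy=869.4, cx=318.5, cy=257.9
Marker side s = 0.22 m; corners in marker frame (Z=0):
  M0 = (-0.1100, +0.1100, 0)
  M1 = (+0.1100, +0.1100, 0)
  M2 = (+0.1100, -0.1100, 0)
  M3 = (-0.1100, -0.1100, 0)
Detected image corners:
  c0 = (156.810328, 325.418975) px
  c1 = (284.723728, 274.722272) px
  c2 = (285.270554, 66.935804) px
  c3 = (129.751100, 105.636082) px
Planar DLT: solve 8×8 A·h = b for H (H[2,2]=1):
  H  [+730.78838 +238.23563 +218.12030]
  H  [-122.30420 +1133.70062 +202.05319]
  H  [+0.43175 +0.84506 +1.00000]
B = K⁻¹H; ‖b₁‖=1.351990, ‖b₂‖=1.351990; λ = 2/(‖b₁‖+‖b₂‖) = 0.739650, sign → tz>0 ⇒ λ=+0.739650
r₁ = λ·B[:,0] = (+0.92655,-0.19878,+0.31935); r₂ = λ·B[:,1] = (-0.04828,+0.77909,+0.62505)
r₃ = r₁×r₂ = (-0.37305,-0.59456,+0.71227); SVD([r₁ r₂ r₃]) → R = UVᵀ:
  R  [+0.92655 -0.04828 -0.37305]
  R  [-0.19878 +0.77909 -0.59456]
  R  [+0.31935 +0.62505 +0.71227]
t = (-0.15677, -0.04751, +0.73965) m
tr R = 2.417920; θ = arccos((tr R − 1)/2) = 0.782774 rad = 44.850°
axis k = ((R−Rᵀ)₃₂, (R−Rᵀ)₁₃, (R−Rᵀ)₂₁) / (2 sinθ) = (+0.864665, -0.490887, -0.106700)
rvec = θ·k = (+0.676837, -0.384253, -0.083522)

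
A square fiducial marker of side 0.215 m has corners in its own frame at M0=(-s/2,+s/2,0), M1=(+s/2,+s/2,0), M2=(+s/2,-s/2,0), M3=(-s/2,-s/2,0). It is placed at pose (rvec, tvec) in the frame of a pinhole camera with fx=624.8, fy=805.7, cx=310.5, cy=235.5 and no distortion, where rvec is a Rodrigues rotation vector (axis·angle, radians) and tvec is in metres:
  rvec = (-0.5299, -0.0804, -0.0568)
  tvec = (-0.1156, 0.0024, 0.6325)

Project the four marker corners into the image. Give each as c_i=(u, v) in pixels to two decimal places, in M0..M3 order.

c0=(74.79, 375.17) c1=(309.91, 360.70) c2=(295.55, 126.99) c3=(97.55, 132.37)

Intrinsics K: fx=624.8, fy=805.7, cx=310.5, cy=235.5
Marker side s = 0.215 m; corners in marker frame (Z=0):
  M0 = (-0.1075, +0.1075, 0)
  M1 = (+0.1075, +0.1075, 0)
  M2 = (+0.1075, -0.1075, 0)
  M3 = (-0.1075, -0.1075, 0)
rvec = (-0.5299, -0.0804, -0.0568), |rvec| = θ = 0.53897 rad = 30.880°
Rodrigues: sinθ=0.51325, 1−cosθ=0.14176; R = I + sinθ·[k]× + (1−cosθ)·[k]×²:
    [+0.99527 +0.07488 -0.06188]
    [-0.03330 +0.86139 +0.50684]
    [+0.09125 -0.50239 +0.85981]
t = (-0.1156, 0.0024, 0.6325) m
M0: Pc = R·M0+t = (-0.21454, +0.09858, +0.56868); u = 624.8·(-0.21454)/0.56868 + 310.5 = 74.7877, v = 805.7·(+0.09858)/0.56868 + 235.5 = 375.1655
M1: Pc = R·M1+t = (-0.00056, +0.09142, +0.58830); u = 624.8·(-0.00056)/0.58830 + 310.5 = 309.9067, v = 805.7·(+0.09142)/0.58830 + 235.5 = 360.7031
M2: Pc = R·M2+t = (-0.01666, -0.09378, +0.69632); u = 624.8·(-0.01666)/0.69632 + 310.5 = 295.5528, v = 805.7·(-0.09378)/0.69632 + 235.5 = 126.9888
M3: Pc = R·M3+t = (-0.23064, -0.08662, +0.67670); u = 624.8·(-0.23064)/0.67670 + 310.5 = 97.5469, v = 805.7·(-0.08662)/0.67670 + 235.5 = 132.3667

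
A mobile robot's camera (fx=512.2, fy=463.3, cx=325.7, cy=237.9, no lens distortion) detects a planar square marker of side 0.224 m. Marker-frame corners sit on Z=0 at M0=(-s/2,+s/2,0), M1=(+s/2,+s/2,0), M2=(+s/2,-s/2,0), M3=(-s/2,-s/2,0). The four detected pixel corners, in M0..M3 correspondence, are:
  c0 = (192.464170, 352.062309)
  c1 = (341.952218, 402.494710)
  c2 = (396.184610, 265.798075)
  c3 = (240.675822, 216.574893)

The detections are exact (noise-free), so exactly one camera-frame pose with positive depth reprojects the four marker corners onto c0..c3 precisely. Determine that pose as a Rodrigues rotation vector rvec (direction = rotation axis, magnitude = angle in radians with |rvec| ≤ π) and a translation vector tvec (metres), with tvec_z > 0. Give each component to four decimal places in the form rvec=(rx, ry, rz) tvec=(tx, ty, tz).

rvec=(0.0908, 0.0821, 0.3321) tvec=(-0.0470, 0.1100, 0.7059)

Intrinsics K: fx=512.2, fy=463.3, cx=325.7, cy=237.9
Marker side s = 0.224 m; corners in marker frame (Z=0):
  M0 = (-0.1120, +0.1120, 0)
  M1 = (+0.1120, +0.1120, 0)
  M2 = (+0.1120, -0.1120, 0)
  M3 = (-0.1120, -0.1120, 0)
Detected image corners:
  c0 = (192.464170, 352.062309) px
  c1 = (341.952218, 402.494710) px
  c2 = (396.184610, 265.798075) px
  c3 = (240.675822, 216.574893) px
Planar DLT: solve 8×8 A·h = b for H (H[2,2]=1):
  H  [+653.40811 -186.04583 +291.61063]
  H  [+193.79640 +652.39124 +310.07932]
  H  [-0.09279 +0.14509 +1.00000]
B = K⁻¹H; ‖b₁‖=1.416726, ‖b₂‖=1.416726; λ = 2/(‖b₁‖+‖b₂‖) = 0.705853, sign → tz>0 ⇒ λ=+0.705853
r₁ = λ·B[:,0] = (+0.94210,+0.32889,-0.06549); r₂ = λ·B[:,1] = (-0.32151,+0.94135,+0.10241)
r₃ = r₁×r₂ = (+0.09533,-0.07542,+0.99258); SVD([r₁ r₂ r₃]) → R = UVᵀ:
  R  [+0.94210 -0.32151 +0.09533]
  R  [+0.32889 +0.94135 -0.07542]
  R  [-0.06549 +0.10241 +0.99258]
t = (-0.04698, +0.10997, +0.70585) m
tr R = 2.876033; θ = arccos((tr R − 1)/2) = 0.353935 rad = 20.279°
axis k = ((R−Rᵀ)₃₂, (R−Rᵀ)₁₃, (R−Rᵀ)₂₁) / (2 sinθ) = (+0.256546, +0.232016, +0.938271)
rvec = θ·k = (+0.090801, +0.082118, +0.332087)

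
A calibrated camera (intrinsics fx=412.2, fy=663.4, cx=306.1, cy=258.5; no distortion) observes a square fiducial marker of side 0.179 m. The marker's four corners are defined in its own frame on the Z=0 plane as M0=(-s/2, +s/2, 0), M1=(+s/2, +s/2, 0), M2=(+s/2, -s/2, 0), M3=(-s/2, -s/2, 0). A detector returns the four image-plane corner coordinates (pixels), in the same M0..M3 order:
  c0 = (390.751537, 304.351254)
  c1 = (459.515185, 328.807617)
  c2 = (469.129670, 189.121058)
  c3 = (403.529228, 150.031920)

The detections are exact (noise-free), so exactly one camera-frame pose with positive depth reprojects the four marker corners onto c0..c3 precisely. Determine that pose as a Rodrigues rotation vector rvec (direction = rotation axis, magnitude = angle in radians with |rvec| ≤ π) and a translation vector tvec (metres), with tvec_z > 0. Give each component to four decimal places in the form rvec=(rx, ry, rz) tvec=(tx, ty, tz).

rvec=(-0.0881, -0.4998, 0.1889) tvec=(0.2425, -0.0187, 0.7903)

Intrinsics K: fx=412.2, fy=663.4, cx=306.1, cy=258.5
Marker side s = 0.179 m; corners in marker frame (Z=0):
  M0 = (-0.0895, +0.0895, 0)
  M1 = (+0.0895, +0.0895, 0)
  M2 = (+0.0895, -0.0895, 0)
  M3 = (-0.0895, -0.0895, 0)
Detected image corners:
  c0 = (390.751537, 304.351254) px
  c1 = (459.515185, 328.807617) px
  c2 = (469.129670, 189.121058) px
  c3 = (403.529228, 150.031920) px
Planar DLT: solve 8×8 A·h = b for H (H[2,2]=1):
  H  [+630.02451 -132.91040 +432.59248]
  H  [+321.91644 +779.10900 +242.83741]
  H  [+0.59164 -0.16444 +1.00000]
B = K⁻¹H; ‖b₁‖=1.265322, ‖b₂‖=1.265322; λ = 2/(‖b₁‖+‖b₂‖) = 0.790312, sign → tz>0 ⇒ λ=+0.790312
r₁ = λ·B[:,0] = (+0.86073,+0.20131,+0.46758); r₂ = λ·B[:,1] = (-0.15832,+0.97880,-0.12996)
r₃ = r₁×r₂ = (-0.48382,+0.03783,+0.87435); SVD([r₁ r₂ r₃]) → R = UVᵀ:
  R  [+0.86073 -0.15832 -0.48382]
  R  [+0.20131 +0.97880 +0.03783]
  R  [+0.46758 -0.12996 +0.87435]
t = (+0.24252, -0.01866, +0.79031) m
tr R = 2.713870; θ = arccos((tr R − 1)/2) = 0.541503 rad = 31.026°
axis k = ((R−Rᵀ)₃₂, (R−Rᵀ)₁₃, (R−Rᵀ)₂₁) / (2 sinθ) = (-0.162772, -0.922930, +0.348864)
rvec = θ·k = (-0.088142, -0.499769, +0.188911)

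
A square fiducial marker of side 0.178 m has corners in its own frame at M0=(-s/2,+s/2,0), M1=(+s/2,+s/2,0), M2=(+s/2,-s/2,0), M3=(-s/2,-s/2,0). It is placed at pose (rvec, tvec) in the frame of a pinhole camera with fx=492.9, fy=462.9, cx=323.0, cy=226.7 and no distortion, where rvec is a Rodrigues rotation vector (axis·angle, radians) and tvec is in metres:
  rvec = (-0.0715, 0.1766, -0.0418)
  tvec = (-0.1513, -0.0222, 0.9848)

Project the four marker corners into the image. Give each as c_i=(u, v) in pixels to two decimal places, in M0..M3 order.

Intrinsics K: fx=492.9, fy=462.9, cx=323.0, cy=226.7
Marker side s = 0.178 m; corners in marker frame (Z=0):
  M0 = (-0.0890, +0.0890, 0)
  M1 = (+0.0890, +0.0890, 0)
  M2 = (+0.0890, -0.0890, 0)
  M3 = (-0.0890, -0.0890, 0)
rvec = (-0.0715, 0.1766, -0.0418), |rvec| = θ = 0.19506 rad = 11.176°
Rodrigues: sinθ=0.19382, 1−cosθ=0.01896; R = I + sinθ·[k]× + (1−cosθ)·[k]×²:
    [+0.98358 +0.03524 +0.17697]
    [-0.04783 +0.99658 +0.06737]
    [-0.17399 -0.07473 +0.98191]
t = (-0.1513, -0.0222, 0.9848) m
M0: Pc = R·M0+t = (-0.23570, +0.07075, +0.99363); u = 492.9·(-0.23570)/0.99363 + 323.0 = 206.0780, v = 462.9·(+0.07075)/0.99363 + 226.7 = 259.6611
M1: Pc = R·M1+t = (-0.06062, +0.06224, +0.96266); u = 492.9·(-0.06062)/0.96266 + 323.0 = 291.9593, v = 462.9·(+0.06224)/0.96266 + 226.7 = 256.6278
M2: Pc = R·M2+t = (-0.06690, -0.11515, +0.97597); u = 492.9·(-0.06690)/0.97597 + 323.0 = 289.2142, v = 462.9·(-0.11515)/0.97597 + 226.7 = 172.0832
M3: Pc = R·M3+t = (-0.24198, -0.10664, +1.00694); u = 492.9·(-0.24198)/1.00694 + 323.0 = 204.5518, v = 462.9·(-0.10664)/1.00694 + 226.7 = 177.6769

c0=(206.08, 259.66) c1=(291.96, 256.63) c2=(289.21, 172.08) c3=(204.55, 177.68)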